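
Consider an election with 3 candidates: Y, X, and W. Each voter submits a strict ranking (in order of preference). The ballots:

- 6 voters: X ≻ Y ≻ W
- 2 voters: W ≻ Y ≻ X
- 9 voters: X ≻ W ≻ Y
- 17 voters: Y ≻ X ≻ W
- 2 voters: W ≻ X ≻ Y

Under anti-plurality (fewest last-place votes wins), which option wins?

X

Last-place votes: Y 11, X 2, W 23.
X is ranked last by the fewest voters, so X wins.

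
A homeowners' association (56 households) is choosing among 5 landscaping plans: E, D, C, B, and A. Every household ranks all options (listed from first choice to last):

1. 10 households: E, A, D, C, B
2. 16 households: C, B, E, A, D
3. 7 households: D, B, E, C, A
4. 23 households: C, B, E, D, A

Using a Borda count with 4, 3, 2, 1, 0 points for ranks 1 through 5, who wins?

C

E: 10·4 + 16·2 + 7·2 + 23·2 = 132
D: 10·2 + 16·0 + 7·4 + 23·1 = 71
C: 10·1 + 16·4 + 7·1 + 23·4 = 173
B: 10·0 + 16·3 + 7·3 + 23·3 = 138
A: 10·3 + 16·1 + 7·0 + 23·0 = 46
C has the highest Borda score (173).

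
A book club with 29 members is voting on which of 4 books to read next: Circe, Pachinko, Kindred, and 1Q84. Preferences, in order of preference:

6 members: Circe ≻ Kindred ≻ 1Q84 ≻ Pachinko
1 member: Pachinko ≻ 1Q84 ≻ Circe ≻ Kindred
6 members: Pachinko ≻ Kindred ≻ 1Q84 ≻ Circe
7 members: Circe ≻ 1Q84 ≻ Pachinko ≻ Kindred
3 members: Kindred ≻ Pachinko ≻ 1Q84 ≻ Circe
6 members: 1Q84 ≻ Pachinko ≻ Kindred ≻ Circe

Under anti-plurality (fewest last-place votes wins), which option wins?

Last-place votes: Circe 15, Pachinko 6, Kindred 8, 1Q84 0.
1Q84 is ranked last by the fewest voters, so 1Q84 wins.

1Q84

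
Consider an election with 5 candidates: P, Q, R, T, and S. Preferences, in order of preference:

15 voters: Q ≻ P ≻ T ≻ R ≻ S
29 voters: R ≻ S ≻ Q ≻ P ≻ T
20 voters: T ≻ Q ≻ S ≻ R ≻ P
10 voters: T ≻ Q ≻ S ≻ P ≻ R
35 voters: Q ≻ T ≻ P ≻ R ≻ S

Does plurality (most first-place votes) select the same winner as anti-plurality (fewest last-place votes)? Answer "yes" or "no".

yes

Plurality — first-place votes: P 0, Q 50, R 29, T 30, S 0. Winner: Q.
Anti-plurality — last-place votes: P 20, Q 0, R 10, T 29, S 50. Winner: Q.
The two methods agree.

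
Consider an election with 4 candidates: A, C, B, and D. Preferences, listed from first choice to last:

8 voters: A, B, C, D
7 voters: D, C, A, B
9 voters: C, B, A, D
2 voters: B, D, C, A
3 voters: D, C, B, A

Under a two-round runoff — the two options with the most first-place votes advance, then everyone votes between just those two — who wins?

C

Round 1 first-place votes: A 8, C 9, B 2, D 10.
D and C advance.
Runoff: D is preferred to C by 12 voters; C by 17.
C wins the runoff.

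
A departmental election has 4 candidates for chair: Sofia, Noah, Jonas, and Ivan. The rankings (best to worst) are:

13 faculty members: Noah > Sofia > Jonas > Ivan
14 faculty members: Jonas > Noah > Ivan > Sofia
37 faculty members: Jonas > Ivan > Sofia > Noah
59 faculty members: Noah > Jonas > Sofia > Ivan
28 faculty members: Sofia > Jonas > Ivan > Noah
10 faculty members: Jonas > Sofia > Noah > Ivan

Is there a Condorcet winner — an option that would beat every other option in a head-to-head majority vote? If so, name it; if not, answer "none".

Jonas

Jonas vs Sofia: 120–41 for Jonas.
Jonas vs Noah: 89–72 for Jonas.
Jonas vs Ivan: 161–0 for Jonas.
Jonas beats every other option head-to-head.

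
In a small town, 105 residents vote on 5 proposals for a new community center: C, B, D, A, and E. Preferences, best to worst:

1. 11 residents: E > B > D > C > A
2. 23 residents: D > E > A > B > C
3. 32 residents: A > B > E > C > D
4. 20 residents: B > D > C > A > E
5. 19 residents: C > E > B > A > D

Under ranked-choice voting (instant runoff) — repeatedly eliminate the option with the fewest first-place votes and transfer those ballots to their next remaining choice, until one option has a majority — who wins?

A

Round 1: C 19, B 20, D 23, A 32, E 11. Eliminate E.
Round 2: C 19, B 31, D 23, A 32. Eliminate C.
Round 3: B 50, D 23, A 32. Eliminate D.
Round 4: B 50, A 55. A has a majority.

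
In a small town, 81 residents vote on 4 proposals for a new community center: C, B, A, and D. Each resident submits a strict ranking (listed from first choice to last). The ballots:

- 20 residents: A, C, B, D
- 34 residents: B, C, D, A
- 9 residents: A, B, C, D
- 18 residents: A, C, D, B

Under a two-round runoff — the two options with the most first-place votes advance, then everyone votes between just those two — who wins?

A

Round 1 first-place votes: C 0, B 34, A 47, D 0.
A and B advance.
Runoff: A is preferred to B by 47 voters; B by 34.
A wins the runoff.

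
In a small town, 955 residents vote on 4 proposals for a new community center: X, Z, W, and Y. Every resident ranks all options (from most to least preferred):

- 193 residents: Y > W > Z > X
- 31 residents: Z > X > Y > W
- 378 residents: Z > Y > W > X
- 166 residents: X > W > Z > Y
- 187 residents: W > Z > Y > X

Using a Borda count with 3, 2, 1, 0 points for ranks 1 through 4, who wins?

X: 193·0 + 31·2 + 378·0 + 166·3 + 187·0 = 560
Z: 193·1 + 31·3 + 378·3 + 166·1 + 187·2 = 1960
W: 193·2 + 31·0 + 378·1 + 166·2 + 187·3 = 1657
Y: 193·3 + 31·1 + 378·2 + 166·0 + 187·1 = 1553
Z has the highest Borda score (1960).

Z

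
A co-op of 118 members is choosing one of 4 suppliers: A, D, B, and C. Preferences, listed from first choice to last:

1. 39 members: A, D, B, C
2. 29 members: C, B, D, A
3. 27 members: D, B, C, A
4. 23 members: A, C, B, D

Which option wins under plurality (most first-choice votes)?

First-place votes: A 62, D 27, B 0, C 29.
A has the most first-place votes.

A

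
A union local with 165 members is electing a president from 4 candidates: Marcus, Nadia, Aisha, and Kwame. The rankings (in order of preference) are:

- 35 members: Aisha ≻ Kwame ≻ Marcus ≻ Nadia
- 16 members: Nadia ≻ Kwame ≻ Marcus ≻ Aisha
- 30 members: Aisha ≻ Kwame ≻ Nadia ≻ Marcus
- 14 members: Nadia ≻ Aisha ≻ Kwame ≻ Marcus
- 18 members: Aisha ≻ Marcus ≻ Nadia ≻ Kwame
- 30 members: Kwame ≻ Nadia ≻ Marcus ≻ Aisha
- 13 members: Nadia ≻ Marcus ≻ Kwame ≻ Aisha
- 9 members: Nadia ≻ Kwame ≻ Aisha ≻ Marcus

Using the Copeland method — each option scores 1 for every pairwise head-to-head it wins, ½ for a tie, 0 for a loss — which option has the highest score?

Aisha

Marcus: loses to Nadia, Aisha, and Kwame → score 0.
Nadia: beats Marcus; loses to Aisha and Kwame → score 1.
Aisha: beats Marcus, Nadia, and Kwame → score 3.
Kwame: beats Marcus and Nadia; loses to Aisha → score 2.
Aisha has the best pairwise record.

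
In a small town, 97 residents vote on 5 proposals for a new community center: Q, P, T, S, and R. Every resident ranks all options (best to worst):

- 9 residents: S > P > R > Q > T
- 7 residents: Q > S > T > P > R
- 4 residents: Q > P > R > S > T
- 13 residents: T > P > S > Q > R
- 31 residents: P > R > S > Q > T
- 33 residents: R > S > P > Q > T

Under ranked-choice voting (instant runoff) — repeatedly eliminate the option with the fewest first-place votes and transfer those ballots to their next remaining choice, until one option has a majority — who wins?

P

Round 1: Q 11, P 31, T 13, S 9, R 33. Eliminate S.
Round 2: Q 11, P 40, T 13, R 33. Eliminate Q.
Round 3: P 44, T 20, R 33. Eliminate T.
Round 4: P 64, R 33. P has a majority.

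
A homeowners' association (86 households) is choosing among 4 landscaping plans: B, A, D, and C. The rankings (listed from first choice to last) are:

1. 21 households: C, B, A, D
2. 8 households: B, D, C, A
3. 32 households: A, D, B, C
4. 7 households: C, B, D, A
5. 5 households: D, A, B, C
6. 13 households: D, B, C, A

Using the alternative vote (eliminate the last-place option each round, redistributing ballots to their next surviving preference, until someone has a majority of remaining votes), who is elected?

Round 1: B 8, A 32, D 18, C 28. Eliminate B.
Round 2: A 32, D 26, C 28. Eliminate D.
Round 3: A 37, C 49. C has a majority.

C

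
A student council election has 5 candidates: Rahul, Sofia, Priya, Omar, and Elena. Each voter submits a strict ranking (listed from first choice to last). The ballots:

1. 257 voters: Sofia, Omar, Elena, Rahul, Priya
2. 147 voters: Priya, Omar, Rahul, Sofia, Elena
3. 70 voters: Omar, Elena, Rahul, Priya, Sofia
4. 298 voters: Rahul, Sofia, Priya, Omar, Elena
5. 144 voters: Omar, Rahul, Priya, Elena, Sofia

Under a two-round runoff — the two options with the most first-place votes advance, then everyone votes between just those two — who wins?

Rahul

Round 1 first-place votes: Rahul 298, Sofia 257, Priya 147, Omar 214, Elena 0.
Rahul and Sofia advance.
Runoff: Rahul is preferred to Sofia by 659 voters; Sofia by 257.
Rahul wins the runoff.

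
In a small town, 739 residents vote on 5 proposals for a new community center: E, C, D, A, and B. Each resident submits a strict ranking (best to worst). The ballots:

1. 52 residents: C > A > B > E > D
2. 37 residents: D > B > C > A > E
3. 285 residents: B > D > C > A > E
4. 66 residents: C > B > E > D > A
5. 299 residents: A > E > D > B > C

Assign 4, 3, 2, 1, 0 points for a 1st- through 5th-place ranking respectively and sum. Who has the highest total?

B

E: 52·1 + 37·0 + 285·0 + 66·2 + 299·3 = 1081
C: 52·4 + 37·2 + 285·2 + 66·4 + 299·0 = 1116
D: 52·0 + 37·4 + 285·3 + 66·1 + 299·2 = 1667
A: 52·3 + 37·1 + 285·1 + 66·0 + 299·4 = 1674
B: 52·2 + 37·3 + 285·4 + 66·3 + 299·1 = 1852
B has the highest Borda score (1852).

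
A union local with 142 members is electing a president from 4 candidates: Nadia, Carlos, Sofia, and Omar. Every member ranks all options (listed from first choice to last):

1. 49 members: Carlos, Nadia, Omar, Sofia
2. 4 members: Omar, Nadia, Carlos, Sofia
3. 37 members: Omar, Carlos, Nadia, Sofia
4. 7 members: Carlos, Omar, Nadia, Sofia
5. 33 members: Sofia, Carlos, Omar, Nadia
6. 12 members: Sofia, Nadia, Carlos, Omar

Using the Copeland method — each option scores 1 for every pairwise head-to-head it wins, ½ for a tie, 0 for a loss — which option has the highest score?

Nadia: beats Sofia; loses to Carlos and Omar → score 1.
Carlos: beats Nadia, Sofia, and Omar → score 3.
Sofia: loses to Nadia, Carlos, and Omar → score 0.
Omar: beats Nadia and Sofia; loses to Carlos → score 2.
Carlos has the best pairwise record.

Carlos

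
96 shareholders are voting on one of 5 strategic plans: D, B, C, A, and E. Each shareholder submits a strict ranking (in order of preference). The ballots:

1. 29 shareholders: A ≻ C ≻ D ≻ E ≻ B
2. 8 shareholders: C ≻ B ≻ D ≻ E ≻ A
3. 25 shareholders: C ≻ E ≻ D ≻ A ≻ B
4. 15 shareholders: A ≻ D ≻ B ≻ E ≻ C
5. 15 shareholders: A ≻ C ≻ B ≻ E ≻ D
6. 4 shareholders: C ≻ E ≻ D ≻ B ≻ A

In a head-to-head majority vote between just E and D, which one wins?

D

Voters preferring E to D: 44; preferring D to E: 52.
D wins the head-to-head.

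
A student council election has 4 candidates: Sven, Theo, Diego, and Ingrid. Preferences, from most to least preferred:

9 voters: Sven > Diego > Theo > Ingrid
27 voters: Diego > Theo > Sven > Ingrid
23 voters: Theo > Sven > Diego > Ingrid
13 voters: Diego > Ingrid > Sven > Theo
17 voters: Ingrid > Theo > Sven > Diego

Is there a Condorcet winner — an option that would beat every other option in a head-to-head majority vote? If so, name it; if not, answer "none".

none

Checking pairwise contests:
Theo beats Sven 67–22.
Diego beats Theo 49–40.
Sven beats Diego 49–40.
Sven beats Ingrid 59–30.
Every option loses at least one head-to-head, so there is no Condorcet winner.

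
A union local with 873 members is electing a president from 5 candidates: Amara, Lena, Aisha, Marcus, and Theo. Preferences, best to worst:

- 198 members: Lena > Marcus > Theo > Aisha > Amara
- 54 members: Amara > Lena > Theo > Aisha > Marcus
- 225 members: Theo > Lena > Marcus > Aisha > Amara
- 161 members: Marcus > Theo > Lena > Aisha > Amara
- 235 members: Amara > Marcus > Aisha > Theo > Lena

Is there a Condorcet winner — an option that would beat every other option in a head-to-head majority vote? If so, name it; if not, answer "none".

Checking pairwise contests:
Lena beats Amara 584–289.
Theo beats Lena 621–252.
Lena beats Aisha 638–235.
Lena beats Marcus 477–396.
Marcus beats Theo 594–279.
Every option loses at least one head-to-head, so there is no Condorcet winner.

none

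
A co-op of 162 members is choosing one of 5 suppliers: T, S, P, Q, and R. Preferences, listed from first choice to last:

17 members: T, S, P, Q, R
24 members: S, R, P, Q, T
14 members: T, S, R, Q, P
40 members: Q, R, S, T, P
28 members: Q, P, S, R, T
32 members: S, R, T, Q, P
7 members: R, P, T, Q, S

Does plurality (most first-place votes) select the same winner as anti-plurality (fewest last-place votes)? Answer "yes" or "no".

Plurality — first-place votes: T 31, S 56, P 0, Q 68, R 7. Winner: Q.
Anti-plurality — last-place votes: T 52, S 7, P 86, Q 0, R 17. Winner: Q.
The two methods agree.

yes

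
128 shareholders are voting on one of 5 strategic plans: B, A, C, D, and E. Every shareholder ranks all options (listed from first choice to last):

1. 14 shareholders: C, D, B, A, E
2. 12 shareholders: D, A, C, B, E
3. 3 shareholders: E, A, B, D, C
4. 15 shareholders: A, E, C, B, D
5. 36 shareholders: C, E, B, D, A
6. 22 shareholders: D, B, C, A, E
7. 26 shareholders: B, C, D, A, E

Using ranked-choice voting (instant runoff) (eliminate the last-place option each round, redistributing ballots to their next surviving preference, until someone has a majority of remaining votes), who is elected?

C

Round 1: B 26, A 15, C 50, D 34, E 3. Eliminate E.
Round 2: B 26, A 18, C 50, D 34. Eliminate A.
Round 3: B 29, C 65, D 34. C has a majority.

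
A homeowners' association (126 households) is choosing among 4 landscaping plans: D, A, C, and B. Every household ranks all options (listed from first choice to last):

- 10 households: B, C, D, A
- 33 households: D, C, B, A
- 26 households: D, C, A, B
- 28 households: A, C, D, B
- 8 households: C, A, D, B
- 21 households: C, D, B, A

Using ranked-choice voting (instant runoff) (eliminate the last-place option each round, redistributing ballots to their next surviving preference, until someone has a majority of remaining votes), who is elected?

C

Round 1: D 59, A 28, C 29, B 10. Eliminate B.
Round 2: D 59, A 28, C 39. Eliminate A.
Round 3: D 59, C 67. C has a majority.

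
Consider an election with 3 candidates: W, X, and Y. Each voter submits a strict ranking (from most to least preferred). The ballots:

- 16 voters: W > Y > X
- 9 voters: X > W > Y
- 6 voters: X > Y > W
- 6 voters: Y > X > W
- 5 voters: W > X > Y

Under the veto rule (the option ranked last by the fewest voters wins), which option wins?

Last-place votes: W 12, X 16, Y 14.
W is ranked last by the fewest voters, so W wins.

W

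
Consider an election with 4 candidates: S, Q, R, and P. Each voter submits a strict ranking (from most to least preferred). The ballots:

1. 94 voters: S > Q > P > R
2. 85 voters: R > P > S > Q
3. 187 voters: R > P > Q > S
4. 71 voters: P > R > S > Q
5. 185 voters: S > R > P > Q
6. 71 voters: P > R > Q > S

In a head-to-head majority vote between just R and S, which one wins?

R

Voters preferring R to S: 414; preferring S to R: 279.
R wins the head-to-head.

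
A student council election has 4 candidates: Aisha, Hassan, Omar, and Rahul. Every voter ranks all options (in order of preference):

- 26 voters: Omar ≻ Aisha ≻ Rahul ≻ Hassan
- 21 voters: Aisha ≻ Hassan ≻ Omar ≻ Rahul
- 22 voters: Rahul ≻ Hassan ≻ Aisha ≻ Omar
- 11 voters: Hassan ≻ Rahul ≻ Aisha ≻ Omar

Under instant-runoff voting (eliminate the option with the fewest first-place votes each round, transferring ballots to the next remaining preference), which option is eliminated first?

Round 1: Aisha 21, Hassan 11, Omar 26, Rahul 22. Eliminate Hassan.

Hassan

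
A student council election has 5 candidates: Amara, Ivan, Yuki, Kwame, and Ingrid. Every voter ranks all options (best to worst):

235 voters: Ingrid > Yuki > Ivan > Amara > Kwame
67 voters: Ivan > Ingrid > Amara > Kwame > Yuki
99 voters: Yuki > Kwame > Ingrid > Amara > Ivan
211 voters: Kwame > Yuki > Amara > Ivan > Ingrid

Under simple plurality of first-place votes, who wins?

Ingrid

First-place votes: Amara 0, Ivan 67, Yuki 99, Kwame 211, Ingrid 235.
Ingrid has the most first-place votes.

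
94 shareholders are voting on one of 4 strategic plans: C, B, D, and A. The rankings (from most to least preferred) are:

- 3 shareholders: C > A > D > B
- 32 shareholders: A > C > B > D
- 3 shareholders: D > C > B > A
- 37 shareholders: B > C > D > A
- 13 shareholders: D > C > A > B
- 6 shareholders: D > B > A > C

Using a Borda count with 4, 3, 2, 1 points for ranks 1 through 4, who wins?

C

C: 3·4 + 32·3 + 3·3 + 37·3 + 13·3 + 6·1 = 273
B: 3·1 + 32·2 + 3·2 + 37·4 + 13·1 + 6·3 = 252
D: 3·2 + 32·1 + 3·4 + 37·2 + 13·4 + 6·4 = 200
A: 3·3 + 32·4 + 3·1 + 37·1 + 13·2 + 6·2 = 215
C has the highest Borda score (273).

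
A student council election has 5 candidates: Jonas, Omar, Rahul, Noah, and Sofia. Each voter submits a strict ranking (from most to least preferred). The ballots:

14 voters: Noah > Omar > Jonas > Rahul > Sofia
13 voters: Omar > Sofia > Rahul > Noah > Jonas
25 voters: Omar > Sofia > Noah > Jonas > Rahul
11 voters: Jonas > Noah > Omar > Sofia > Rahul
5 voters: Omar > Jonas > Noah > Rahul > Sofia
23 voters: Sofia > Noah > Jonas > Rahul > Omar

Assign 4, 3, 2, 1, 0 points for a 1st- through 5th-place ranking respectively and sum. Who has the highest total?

Jonas: 14·2 + 13·0 + 25·1 + 11·4 + 5·3 + 23·2 = 158
Omar: 14·3 + 13·4 + 25·4 + 11·2 + 5·4 + 23·0 = 236
Rahul: 14·1 + 13·2 + 25·0 + 11·0 + 5·1 + 23·1 = 68
Noah: 14·4 + 13·1 + 25·2 + 11·3 + 5·2 + 23·3 = 231
Sofia: 14·0 + 13·3 + 25·3 + 11·1 + 5·0 + 23·4 = 217
Omar has the highest Borda score (236).

Omar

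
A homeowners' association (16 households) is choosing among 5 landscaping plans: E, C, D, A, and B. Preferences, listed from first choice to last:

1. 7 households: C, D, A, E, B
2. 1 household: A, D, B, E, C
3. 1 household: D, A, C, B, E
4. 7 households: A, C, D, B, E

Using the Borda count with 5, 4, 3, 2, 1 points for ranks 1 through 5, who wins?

E: 7·2 + 1·2 + 1·1 + 7·1 = 24
C: 7·5 + 1·1 + 1·3 + 7·4 = 67
D: 7·4 + 1·4 + 1·5 + 7·3 = 58
A: 7·3 + 1·5 + 1·4 + 7·5 = 65
B: 7·1 + 1·3 + 1·2 + 7·2 = 26
C has the highest Borda score (67).

C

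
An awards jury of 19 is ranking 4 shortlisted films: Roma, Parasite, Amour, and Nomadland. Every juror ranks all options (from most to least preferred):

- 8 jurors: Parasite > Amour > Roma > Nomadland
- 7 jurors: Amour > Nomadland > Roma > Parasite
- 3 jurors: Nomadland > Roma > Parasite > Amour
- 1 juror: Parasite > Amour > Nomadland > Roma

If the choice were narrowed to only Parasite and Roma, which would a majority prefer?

Roma

Voters preferring Parasite to Roma: 9; preferring Roma to Parasite: 10.
Roma wins the head-to-head.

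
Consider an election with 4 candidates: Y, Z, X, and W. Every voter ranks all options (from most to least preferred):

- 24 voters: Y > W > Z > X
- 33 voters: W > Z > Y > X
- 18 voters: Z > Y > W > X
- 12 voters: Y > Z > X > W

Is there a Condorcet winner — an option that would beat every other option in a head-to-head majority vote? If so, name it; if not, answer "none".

Checking pairwise contests:
Z beats Y 51–36.
W beats Z 57–30.
Y beats X 87–0.
Y beats W 54–33.
Every option loses at least one head-to-head, so there is no Condorcet winner.

none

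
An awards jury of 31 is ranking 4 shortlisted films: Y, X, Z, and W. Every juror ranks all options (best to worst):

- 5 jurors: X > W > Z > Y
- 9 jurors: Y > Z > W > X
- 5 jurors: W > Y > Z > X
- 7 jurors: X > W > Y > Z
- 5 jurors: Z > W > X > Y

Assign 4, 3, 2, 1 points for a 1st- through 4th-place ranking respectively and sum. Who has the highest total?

Y: 5·1 + 9·4 + 5·3 + 7·2 + 5·1 = 75
X: 5·4 + 9·1 + 5·1 + 7·4 + 5·2 = 72
Z: 5·2 + 9·3 + 5·2 + 7·1 + 5·4 = 74
W: 5·3 + 9·2 + 5·4 + 7·3 + 5·3 = 89
W has the highest Borda score (89).

W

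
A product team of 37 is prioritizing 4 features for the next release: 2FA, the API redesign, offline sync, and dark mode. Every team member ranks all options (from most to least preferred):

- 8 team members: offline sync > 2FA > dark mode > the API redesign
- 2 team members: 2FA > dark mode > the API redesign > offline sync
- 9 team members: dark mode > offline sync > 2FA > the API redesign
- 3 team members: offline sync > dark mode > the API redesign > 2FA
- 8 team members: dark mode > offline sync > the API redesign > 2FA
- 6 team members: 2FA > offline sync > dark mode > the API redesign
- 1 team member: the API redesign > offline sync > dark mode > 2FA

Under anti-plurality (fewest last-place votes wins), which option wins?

Last-place votes: 2FA 12, the API redesign 23, offline sync 2, dark mode 0.
dark mode is ranked last by the fewest voters, so dark mode wins.

dark mode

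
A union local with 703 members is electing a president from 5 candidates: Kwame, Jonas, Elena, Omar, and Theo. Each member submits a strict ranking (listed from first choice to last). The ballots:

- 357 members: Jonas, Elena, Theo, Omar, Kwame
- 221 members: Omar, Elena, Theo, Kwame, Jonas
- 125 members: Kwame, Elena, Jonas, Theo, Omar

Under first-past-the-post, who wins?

Jonas

First-place votes: Kwame 125, Jonas 357, Elena 0, Omar 221, Theo 0.
Jonas has the most first-place votes.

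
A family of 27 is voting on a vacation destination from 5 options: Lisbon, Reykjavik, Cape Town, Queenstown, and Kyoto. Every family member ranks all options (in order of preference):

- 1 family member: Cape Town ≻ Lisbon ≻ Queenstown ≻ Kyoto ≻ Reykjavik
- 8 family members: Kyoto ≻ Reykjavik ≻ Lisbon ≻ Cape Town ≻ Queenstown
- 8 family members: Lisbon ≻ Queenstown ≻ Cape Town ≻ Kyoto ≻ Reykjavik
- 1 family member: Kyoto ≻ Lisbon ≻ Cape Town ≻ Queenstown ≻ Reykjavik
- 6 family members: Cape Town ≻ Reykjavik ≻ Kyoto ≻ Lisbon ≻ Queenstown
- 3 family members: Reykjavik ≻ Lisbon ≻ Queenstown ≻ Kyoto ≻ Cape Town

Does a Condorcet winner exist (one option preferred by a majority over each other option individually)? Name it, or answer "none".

Checking pairwise contests:
Reykjavik beats Lisbon 17–10.
Cape Town beats Reykjavik 16–11.
Lisbon beats Cape Town 20–7.
Lisbon beats Queenstown 27–0.
Cape Town beats Kyoto 15–12.
Every option loses at least one head-to-head, so there is no Condorcet winner.

none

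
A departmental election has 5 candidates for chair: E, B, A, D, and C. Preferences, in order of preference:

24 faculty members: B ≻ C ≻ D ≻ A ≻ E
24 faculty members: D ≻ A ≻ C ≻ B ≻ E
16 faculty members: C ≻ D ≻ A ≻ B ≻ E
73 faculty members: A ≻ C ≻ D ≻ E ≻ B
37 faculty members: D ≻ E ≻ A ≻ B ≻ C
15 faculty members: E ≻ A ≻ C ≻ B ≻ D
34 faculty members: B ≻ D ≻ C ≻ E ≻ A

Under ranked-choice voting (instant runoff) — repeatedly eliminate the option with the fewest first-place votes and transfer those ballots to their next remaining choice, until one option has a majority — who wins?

D

Round 1: E 15, B 58, A 73, D 61, C 16. Eliminate E.
Round 2: B 58, A 88, D 61, C 16. Eliminate C.
Round 3: B 58, A 88, D 77. Eliminate B.
Round 4: A 88, D 135. D has a majority.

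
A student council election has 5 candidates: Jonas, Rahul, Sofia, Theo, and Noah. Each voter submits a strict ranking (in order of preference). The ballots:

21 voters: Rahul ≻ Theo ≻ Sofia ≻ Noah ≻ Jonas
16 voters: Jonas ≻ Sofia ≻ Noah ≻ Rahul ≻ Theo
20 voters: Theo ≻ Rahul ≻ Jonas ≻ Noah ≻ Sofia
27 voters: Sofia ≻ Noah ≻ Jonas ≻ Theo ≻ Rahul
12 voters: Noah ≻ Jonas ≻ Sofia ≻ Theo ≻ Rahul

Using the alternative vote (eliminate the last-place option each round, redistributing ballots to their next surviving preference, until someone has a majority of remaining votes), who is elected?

Jonas

Round 1: Jonas 16, Rahul 21, Sofia 27, Theo 20, Noah 12. Eliminate Noah.
Round 2: Jonas 28, Rahul 21, Sofia 27, Theo 20. Eliminate Theo.
Round 3: Jonas 28, Rahul 41, Sofia 27. Eliminate Sofia.
Round 4: Jonas 55, Rahul 41. Jonas has a majority.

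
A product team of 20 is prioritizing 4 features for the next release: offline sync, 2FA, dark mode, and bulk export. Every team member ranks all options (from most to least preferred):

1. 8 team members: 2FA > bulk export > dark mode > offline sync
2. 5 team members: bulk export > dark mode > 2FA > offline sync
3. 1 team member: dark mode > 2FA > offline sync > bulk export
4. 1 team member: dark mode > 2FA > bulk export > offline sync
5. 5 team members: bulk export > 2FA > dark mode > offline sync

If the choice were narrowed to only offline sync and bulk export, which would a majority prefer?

bulk export

Voters preferring offline sync to bulk export: 1; preferring bulk export to offline sync: 19.
bulk export wins the head-to-head.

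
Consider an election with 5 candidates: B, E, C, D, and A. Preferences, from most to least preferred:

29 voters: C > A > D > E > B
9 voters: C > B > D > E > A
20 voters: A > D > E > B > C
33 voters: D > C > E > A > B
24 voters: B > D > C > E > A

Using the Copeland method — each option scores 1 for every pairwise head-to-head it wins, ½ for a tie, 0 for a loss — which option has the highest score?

B: loses to E, C, D, and A → score 0.
E: beats B and A; loses to C and D → score 2.
C: beats B, E, and A; loses to D → score 3.
D: beats B, E, C, and A → score 4.
A: beats B; loses to E, C, and D → score 1.
D has the best pairwise record.

D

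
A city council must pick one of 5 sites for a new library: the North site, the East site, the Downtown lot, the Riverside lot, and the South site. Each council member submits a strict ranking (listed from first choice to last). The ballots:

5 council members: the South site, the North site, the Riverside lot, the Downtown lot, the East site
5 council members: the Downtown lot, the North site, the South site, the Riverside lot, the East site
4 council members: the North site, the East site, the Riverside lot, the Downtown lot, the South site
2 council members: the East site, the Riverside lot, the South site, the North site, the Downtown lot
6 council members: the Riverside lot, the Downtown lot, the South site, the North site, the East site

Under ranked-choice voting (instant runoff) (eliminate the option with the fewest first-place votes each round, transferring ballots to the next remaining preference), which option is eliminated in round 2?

the North site

Round 1: the North site 4, the East site 2, the Downtown lot 5, the Riverside lot 6, the South site 5. Eliminate the East site.
Round 2: the North site 4, the Downtown lot 5, the Riverside lot 8, the South site 5. Eliminate the North site.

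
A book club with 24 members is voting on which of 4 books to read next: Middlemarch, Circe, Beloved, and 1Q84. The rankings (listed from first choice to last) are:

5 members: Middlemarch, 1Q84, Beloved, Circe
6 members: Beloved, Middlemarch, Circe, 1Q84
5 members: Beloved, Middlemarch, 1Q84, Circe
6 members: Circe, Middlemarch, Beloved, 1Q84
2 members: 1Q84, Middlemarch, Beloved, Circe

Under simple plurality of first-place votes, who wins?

Beloved

First-place votes: Middlemarch 5, Circe 6, Beloved 11, 1Q84 2.
Beloved has the most first-place votes.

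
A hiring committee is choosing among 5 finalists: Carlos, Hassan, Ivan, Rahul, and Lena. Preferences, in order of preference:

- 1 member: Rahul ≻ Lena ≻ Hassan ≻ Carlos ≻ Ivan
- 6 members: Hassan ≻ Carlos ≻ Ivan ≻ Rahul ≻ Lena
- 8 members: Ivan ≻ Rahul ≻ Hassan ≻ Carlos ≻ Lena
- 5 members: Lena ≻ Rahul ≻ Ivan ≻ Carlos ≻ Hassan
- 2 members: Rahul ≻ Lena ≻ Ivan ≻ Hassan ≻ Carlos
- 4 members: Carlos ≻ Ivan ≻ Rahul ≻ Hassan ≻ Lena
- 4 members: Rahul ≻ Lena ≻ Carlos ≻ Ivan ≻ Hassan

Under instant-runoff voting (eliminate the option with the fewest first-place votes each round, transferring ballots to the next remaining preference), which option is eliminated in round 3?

Hassan

Round 1: Carlos 4, Hassan 6, Ivan 8, Rahul 7, Lena 5. Eliminate Carlos.
Round 2: Hassan 6, Ivan 12, Rahul 7, Lena 5. Eliminate Lena.
Round 3: Hassan 6, Ivan 12, Rahul 12. Eliminate Hassan.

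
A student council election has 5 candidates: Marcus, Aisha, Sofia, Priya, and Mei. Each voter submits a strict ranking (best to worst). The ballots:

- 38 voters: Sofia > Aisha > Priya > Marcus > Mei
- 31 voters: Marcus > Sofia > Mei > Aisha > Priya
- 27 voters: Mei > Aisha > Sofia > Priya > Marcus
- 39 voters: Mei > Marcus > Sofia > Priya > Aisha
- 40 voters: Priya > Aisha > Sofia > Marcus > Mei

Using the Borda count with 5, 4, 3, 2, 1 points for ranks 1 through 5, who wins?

Sofia

Marcus: 38·2 + 31·5 + 27·1 + 39·4 + 40·2 = 494
Aisha: 38·4 + 31·2 + 27·4 + 39·1 + 40·4 = 521
Sofia: 38·5 + 31·4 + 27·3 + 39·3 + 40·3 = 632
Priya: 38·3 + 31·1 + 27·2 + 39·2 + 40·5 = 477
Mei: 38·1 + 31·3 + 27·5 + 39·5 + 40·1 = 501
Sofia has the highest Borda score (632).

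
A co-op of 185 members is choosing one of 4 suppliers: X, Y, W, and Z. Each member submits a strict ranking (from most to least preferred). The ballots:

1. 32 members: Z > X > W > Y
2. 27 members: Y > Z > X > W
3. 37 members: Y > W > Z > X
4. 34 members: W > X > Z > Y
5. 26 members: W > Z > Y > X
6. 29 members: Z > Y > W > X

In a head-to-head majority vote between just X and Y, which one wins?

Y

Voters preferring X to Y: 66; preferring Y to X: 119.
Y wins the head-to-head.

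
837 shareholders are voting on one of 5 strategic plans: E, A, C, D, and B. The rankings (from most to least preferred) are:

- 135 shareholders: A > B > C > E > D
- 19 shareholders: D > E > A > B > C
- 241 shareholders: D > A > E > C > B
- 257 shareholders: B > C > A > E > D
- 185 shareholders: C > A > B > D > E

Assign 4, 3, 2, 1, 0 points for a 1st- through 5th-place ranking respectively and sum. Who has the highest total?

A

E: 135·1 + 19·3 + 241·2 + 257·1 + 185·0 = 931
A: 135·4 + 19·2 + 241·3 + 257·2 + 185·3 = 2370
C: 135·2 + 19·0 + 241·1 + 257·3 + 185·4 = 2022
D: 135·0 + 19·4 + 241·4 + 257·0 + 185·1 = 1225
B: 135·3 + 19·1 + 241·0 + 257·4 + 185·2 = 1822
A has the highest Borda score (2370).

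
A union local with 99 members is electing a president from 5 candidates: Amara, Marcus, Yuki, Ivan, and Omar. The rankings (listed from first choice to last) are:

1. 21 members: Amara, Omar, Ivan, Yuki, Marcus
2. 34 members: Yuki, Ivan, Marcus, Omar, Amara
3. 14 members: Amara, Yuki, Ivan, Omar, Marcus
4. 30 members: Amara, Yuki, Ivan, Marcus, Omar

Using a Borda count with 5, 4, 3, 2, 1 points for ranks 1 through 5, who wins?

Amara: 21·5 + 34·1 + 14·5 + 30·5 = 359
Marcus: 21·1 + 34·3 + 14·1 + 30·2 = 197
Yuki: 21·2 + 34·5 + 14·4 + 30·4 = 388
Ivan: 21·3 + 34·4 + 14·3 + 30·3 = 331
Omar: 21·4 + 34·2 + 14·2 + 30·1 = 210
Yuki has the highest Borda score (388).

Yuki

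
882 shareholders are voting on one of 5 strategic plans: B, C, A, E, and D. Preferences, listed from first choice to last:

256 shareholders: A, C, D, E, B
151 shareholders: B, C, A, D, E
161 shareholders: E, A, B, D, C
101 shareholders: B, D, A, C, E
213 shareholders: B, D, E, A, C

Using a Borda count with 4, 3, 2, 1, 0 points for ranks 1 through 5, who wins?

B: 256·0 + 151·4 + 161·2 + 101·4 + 213·4 = 2182
C: 256·3 + 151·3 + 161·0 + 101·1 + 213·0 = 1322
A: 256·4 + 151·2 + 161·3 + 101·2 + 213·1 = 2224
E: 256·1 + 151·0 + 161·4 + 101·0 + 213·2 = 1326
D: 256·2 + 151·1 + 161·1 + 101·3 + 213·3 = 1766
A has the highest Borda score (2224).

A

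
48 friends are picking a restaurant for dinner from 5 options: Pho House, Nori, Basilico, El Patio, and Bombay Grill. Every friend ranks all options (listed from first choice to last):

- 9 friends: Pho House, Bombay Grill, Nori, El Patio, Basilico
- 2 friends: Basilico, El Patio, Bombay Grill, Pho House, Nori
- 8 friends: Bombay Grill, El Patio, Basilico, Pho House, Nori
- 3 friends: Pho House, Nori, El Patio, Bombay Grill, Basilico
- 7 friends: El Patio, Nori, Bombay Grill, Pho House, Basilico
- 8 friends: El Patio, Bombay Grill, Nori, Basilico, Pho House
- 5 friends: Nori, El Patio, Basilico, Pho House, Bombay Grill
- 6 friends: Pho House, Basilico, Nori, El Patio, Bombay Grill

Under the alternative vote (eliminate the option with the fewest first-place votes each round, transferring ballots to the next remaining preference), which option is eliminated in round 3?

Round 1: Pho House 18, Nori 5, Basilico 2, El Patio 15, Bombay Grill 8. Eliminate Basilico.
Round 2: Pho House 18, Nori 5, El Patio 17, Bombay Grill 8. Eliminate Nori.
Round 3: Pho House 18, El Patio 22, Bombay Grill 8. Eliminate Bombay Grill.

Bombay Grill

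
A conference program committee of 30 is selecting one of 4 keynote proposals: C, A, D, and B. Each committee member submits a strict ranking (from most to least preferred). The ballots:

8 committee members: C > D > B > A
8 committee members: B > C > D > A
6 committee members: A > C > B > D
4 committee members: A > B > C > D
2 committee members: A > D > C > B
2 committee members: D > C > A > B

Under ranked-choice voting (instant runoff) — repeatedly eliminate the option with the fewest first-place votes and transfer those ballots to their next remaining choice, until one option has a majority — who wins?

C

Round 1: C 8, A 12, D 2, B 8. Eliminate D.
Round 2: C 10, A 12, B 8. Eliminate B.
Round 3: C 18, A 12. C has a majority.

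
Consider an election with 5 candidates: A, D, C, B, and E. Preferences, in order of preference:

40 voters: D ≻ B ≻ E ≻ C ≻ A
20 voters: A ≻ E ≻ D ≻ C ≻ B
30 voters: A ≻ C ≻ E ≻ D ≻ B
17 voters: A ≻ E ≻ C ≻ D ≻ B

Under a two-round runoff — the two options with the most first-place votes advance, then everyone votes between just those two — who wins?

Round 1 first-place votes: A 67, D 40, C 0, B 0, E 0.
A and D advance.
Runoff: A is preferred to D by 67 voters; D by 40.
A wins the runoff.

A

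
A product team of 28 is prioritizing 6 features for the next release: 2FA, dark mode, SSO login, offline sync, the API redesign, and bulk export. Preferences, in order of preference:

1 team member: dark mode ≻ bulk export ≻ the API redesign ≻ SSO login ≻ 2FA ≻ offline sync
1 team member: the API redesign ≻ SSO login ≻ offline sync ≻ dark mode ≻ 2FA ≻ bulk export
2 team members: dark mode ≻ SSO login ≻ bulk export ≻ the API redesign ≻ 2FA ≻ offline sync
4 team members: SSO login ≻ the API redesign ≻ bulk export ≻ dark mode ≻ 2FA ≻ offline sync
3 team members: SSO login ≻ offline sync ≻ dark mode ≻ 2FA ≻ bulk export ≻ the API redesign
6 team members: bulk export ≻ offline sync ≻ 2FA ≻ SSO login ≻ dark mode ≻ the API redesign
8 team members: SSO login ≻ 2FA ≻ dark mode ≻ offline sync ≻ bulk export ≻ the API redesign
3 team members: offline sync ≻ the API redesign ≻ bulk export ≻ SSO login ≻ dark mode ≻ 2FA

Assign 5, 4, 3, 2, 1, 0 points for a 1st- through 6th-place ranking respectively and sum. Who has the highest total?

2FA: 1·1 + 1·1 + 2·1 + 4·1 + 3·2 + 6·3 + 8·4 + 3·0 = 64
dark mode: 1·5 + 1·2 + 2·5 + 4·2 + 3·3 + 6·1 + 8·3 + 3·1 = 67
SSO login: 1·2 + 1·4 + 2·4 + 4·5 + 3·5 + 6·2 + 8·5 + 3·2 = 107
offline sync: 1·0 + 1·3 + 2·0 + 4·0 + 3·4 + 6·4 + 8·2 + 3·5 = 70
the API redesign: 1·3 + 1·5 + 2·2 + 4·4 + 3·0 + 6·0 + 8·0 + 3·4 = 40
bulk export: 1·4 + 1·0 + 2·3 + 4·3 + 3·1 + 6·5 + 8·1 + 3·3 = 72
SSO login has the highest Borda score (107).

SSO login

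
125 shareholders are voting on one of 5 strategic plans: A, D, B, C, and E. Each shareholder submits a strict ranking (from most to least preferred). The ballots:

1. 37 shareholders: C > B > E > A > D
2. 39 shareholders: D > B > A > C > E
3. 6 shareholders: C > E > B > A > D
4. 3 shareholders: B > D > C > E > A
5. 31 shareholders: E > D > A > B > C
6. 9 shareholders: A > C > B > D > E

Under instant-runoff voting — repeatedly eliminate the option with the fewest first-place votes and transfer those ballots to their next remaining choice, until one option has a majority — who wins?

Round 1: A 9, D 39, B 3, C 43, E 31. Eliminate B.
Round 2: A 9, D 42, C 43, E 31. Eliminate A.
Round 3: D 42, C 52, E 31. Eliminate E.
Round 4: D 73, C 52. D has a majority.

D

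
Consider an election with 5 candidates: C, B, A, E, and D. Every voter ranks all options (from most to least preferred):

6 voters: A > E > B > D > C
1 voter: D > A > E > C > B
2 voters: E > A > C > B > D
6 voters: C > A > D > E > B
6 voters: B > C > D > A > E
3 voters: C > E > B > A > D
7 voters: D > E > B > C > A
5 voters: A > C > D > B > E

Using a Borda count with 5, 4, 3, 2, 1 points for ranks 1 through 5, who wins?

C

C: 6·1 + 1·2 + 2·3 + 6·5 + 6·4 + 3·5 + 7·2 + 5·4 = 117
B: 6·3 + 1·1 + 2·2 + 6·1 + 6·5 + 3·3 + 7·3 + 5·2 = 99
A: 6·5 + 1·4 + 2·4 + 6·4 + 6·2 + 3·2 + 7·1 + 5·5 = 116
E: 6·4 + 1·3 + 2·5 + 6·2 + 6·1 + 3·4 + 7·4 + 5·1 = 100
D: 6·2 + 1·5 + 2·1 + 6·3 + 6·3 + 3·1 + 7·5 + 5·3 = 108
C has the highest Borda score (117).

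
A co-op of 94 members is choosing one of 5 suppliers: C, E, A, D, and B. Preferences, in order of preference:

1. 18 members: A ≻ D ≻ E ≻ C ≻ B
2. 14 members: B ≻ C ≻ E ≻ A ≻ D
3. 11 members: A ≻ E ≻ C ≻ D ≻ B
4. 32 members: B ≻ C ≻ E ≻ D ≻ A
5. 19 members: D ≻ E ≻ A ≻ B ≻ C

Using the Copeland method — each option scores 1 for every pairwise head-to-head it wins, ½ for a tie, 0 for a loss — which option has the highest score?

E

C: beats D; loses to E, A, and B → score 1.
E: beats C, A, D, and B → score 4.
A: beats C and B; loses to E and D → score 2.
D: beats A and B; loses to C and E → score 2.
B: beats C; loses to E, A, and D → score 1.
E has the best pairwise record.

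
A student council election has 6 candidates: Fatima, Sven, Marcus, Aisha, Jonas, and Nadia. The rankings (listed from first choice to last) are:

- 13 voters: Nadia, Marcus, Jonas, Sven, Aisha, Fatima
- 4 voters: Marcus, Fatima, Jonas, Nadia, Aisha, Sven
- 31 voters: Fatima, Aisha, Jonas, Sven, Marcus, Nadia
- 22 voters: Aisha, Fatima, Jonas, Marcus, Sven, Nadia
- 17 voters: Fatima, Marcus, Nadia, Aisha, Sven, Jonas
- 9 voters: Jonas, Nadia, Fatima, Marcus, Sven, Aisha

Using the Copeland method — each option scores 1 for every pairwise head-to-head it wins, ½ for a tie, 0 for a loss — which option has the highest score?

Fatima: beats Sven, Marcus, Aisha, Jonas, and Nadia → score 5.
Sven: beats Nadia; loses to Fatima, Marcus, Aisha, and Jonas → score 1.
Marcus: beats Sven and Nadia; loses to Fatima, Aisha, and Jonas → score 2.
Aisha: beats Sven, Marcus, Jonas, and Nadia; loses to Fatima → score 4.
Jonas: beats Sven, Marcus, and Nadia; loses to Fatima and Aisha → score 3.
Nadia: loses to Fatima, Sven, Marcus, Aisha, and Jonas → score 0.
Fatima has the best pairwise record.

Fatima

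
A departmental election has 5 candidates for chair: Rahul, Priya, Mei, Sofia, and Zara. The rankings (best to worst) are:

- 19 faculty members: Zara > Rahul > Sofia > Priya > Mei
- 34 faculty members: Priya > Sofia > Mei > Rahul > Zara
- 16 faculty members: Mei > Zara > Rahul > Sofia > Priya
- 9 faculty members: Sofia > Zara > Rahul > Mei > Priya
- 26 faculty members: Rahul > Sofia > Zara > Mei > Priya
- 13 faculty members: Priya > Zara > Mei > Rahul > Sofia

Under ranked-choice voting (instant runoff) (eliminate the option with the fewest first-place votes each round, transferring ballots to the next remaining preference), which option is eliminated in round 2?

Mei

Round 1: Rahul 26, Priya 47, Mei 16, Sofia 9, Zara 19. Eliminate Sofia.
Round 2: Rahul 26, Priya 47, Mei 16, Zara 28. Eliminate Mei.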